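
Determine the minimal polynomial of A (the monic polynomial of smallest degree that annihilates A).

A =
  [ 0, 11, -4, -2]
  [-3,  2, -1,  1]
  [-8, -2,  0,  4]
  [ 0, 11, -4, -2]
x^3

The characteristic polynomial is χ_A(x) = x^4, so the eigenvalues are known. The minimal polynomial is
  m_A(x) = Π_λ (x − λ)^{k_λ}
where k_λ is the size of the *largest* Jordan block for λ (equivalently, the smallest k with (A − λI)^k v = 0 for every generalised eigenvector v of λ).

  λ = 0: largest Jordan block has size 3, contributing (x − 0)^3

So m_A(x) = x^3 = x^3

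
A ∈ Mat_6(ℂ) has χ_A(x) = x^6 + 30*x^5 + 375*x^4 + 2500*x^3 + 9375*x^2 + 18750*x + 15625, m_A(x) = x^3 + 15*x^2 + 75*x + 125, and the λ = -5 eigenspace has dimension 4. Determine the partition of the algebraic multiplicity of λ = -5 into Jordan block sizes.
Block sizes for λ = -5: [3, 1, 1, 1]

Step 1 — from the characteristic polynomial, algebraic multiplicity of λ = -5 is 6. From dim ker(A − (-5)·I) = 4, there are exactly 4 Jordan blocks for λ = -5.
Step 2 — from the minimal polynomial, the factor (x + 5)^3 tells us the largest block for λ = -5 has size 3.
Step 3 — with total size 6, 4 blocks, and largest block 3, the block sizes (in nonincreasing order) are [3, 1, 1, 1].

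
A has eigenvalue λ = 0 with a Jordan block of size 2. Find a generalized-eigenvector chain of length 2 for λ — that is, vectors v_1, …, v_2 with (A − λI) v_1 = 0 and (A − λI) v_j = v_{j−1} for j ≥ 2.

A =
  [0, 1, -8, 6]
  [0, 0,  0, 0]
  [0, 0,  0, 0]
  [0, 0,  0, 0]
A Jordan chain for λ = 0 of length 2:
v_1 = (1, 0, 0, 0)ᵀ
v_2 = (0, 1, 0, 0)ᵀ

Let N = A − (0)·I. We want v_2 with N^2 v_2 = 0 but N^1 v_2 ≠ 0; then v_{j-1} := N · v_j for j = 2, …, 2.

Pick v_2 = (0, 1, 0, 0)ᵀ.
Then v_1 = N · v_2 = (1, 0, 0, 0)ᵀ.

Sanity check: (A − (0)·I) v_1 = (0, 0, 0, 0)ᵀ = 0. ✓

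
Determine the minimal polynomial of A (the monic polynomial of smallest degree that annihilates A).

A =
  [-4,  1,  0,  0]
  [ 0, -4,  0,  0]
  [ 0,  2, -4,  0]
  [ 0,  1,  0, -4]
x^2 + 8*x + 16

The characteristic polynomial is χ_A(x) = (x + 4)^4, so the eigenvalues are known. The minimal polynomial is
  m_A(x) = Π_λ (x − λ)^{k_λ}
where k_λ is the size of the *largest* Jordan block for λ (equivalently, the smallest k with (A − λI)^k v = 0 for every generalised eigenvector v of λ).

  λ = -4: largest Jordan block has size 2, contributing (x + 4)^2

So m_A(x) = (x + 4)^2 = x^2 + 8*x + 16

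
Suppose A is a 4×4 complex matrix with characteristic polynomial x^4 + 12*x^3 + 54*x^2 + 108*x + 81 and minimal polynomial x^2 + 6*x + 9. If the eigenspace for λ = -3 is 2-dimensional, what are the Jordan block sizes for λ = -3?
Block sizes for λ = -3: [2, 2]

Step 1 — from the characteristic polynomial, algebraic multiplicity of λ = -3 is 4. From dim ker(A − (-3)·I) = 2, there are exactly 2 Jordan blocks for λ = -3.
Step 2 — from the minimal polynomial, the factor (x + 3)^2 tells us the largest block for λ = -3 has size 2.
Step 3 — with total size 4, 2 blocks, and largest block 2, the block sizes (in nonincreasing order) are [2, 2].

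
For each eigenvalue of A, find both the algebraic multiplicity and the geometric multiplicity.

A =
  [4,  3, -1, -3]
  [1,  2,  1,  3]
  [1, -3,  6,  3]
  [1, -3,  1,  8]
λ = 5: alg = 4, geom = 3

Step 1 — factor the characteristic polynomial to read off the algebraic multiplicities:
  χ_A(x) = (x - 5)^4

Step 2 — compute geometric multiplicities via the rank-nullity identity g(λ) = n − rank(A − λI):
  rank(A − (5)·I) = 1, so dim ker(A − (5)·I) = n − 1 = 3

Summary:
  λ = 5: algebraic multiplicity = 4, geometric multiplicity = 3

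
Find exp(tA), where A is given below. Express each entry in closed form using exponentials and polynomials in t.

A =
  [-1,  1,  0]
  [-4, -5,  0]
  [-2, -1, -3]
e^{tA} =
  [2*t*exp(-3*t) + exp(-3*t), t*exp(-3*t), 0]
  [-4*t*exp(-3*t), -2*t*exp(-3*t) + exp(-3*t), 0]
  [-2*t*exp(-3*t), -t*exp(-3*t), exp(-3*t)]

Strategy: write A = P · J · P⁻¹ where J is a Jordan canonical form, so e^{tA} = P · e^{tJ} · P⁻¹, and e^{tJ} can be computed block-by-block.

A has Jordan form
J =
  [-3,  1,  0]
  [ 0, -3,  0]
  [ 0,  0, -3]
(up to reordering of blocks).

Per-block formulas:
  For a 2×2 Jordan block J_2(-3): exp(t · J_2(-3)) = e^(-3t)·(I + t·N), where N is the 2×2 nilpotent shift.
  For a 1×1 block at λ = -3: exp(t · [-3]) = [e^(-3t)].

After assembling e^{tJ} and conjugating by P, we get:

e^{tA} =
  [2*t*exp(-3*t) + exp(-3*t), t*exp(-3*t), 0]
  [-4*t*exp(-3*t), -2*t*exp(-3*t) + exp(-3*t), 0]
  [-2*t*exp(-3*t), -t*exp(-3*t), exp(-3*t)]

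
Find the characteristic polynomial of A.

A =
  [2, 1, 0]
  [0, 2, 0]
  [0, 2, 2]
x^3 - 6*x^2 + 12*x - 8

Expanding det(x·I − A) (e.g. by cofactor expansion or by noting that A is similar to its Jordan form J, which has the same characteristic polynomial as A) gives
  χ_A(x) = x^3 - 6*x^2 + 12*x - 8
which factors as (x - 2)^3. The eigenvalues (with algebraic multiplicities) are λ = 2 with multiplicity 3.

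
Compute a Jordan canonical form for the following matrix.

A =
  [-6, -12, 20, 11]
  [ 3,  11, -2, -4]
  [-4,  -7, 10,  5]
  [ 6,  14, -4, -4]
J_1(-1) ⊕ J_3(4)

The characteristic polynomial is
  det(x·I − A) = x^4 - 11*x^3 + 36*x^2 - 16*x - 64 = (x - 4)^3*(x + 1)

Eigenvalues and multiplicities (the geometric multiplicity of λ is n − rank(A − λI), which equals the number of Jordan blocks for λ):
  λ = -1: algebraic multiplicity = 1, geometric multiplicity = 1
  λ = 4: algebraic multiplicity = 3, geometric multiplicity = 1

Determining the block sizes for each eigenvalue:
  λ = -1: one block (gm = 1), so the single block has size am = 1 → block sizes [1]
  λ = 4: one block (gm = 1), so the single block has size am = 3 → block sizes [3]

Assembling the blocks gives a Jordan form
J =
  [-1, 0, 0, 0]
  [ 0, 4, 1, 0]
  [ 0, 0, 4, 1]
  [ 0, 0, 0, 4]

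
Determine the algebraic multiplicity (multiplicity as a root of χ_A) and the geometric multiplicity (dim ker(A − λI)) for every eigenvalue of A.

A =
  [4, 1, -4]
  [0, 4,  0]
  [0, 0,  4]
λ = 4: alg = 3, geom = 2

Step 1 — factor the characteristic polynomial to read off the algebraic multiplicities:
  χ_A(x) = (x - 4)^3

Step 2 — compute geometric multiplicities via the rank-nullity identity g(λ) = n − rank(A − λI):
  rank(A − (4)·I) = 1, so dim ker(A − (4)·I) = n − 1 = 2

Summary:
  λ = 4: algebraic multiplicity = 3, geometric multiplicity = 2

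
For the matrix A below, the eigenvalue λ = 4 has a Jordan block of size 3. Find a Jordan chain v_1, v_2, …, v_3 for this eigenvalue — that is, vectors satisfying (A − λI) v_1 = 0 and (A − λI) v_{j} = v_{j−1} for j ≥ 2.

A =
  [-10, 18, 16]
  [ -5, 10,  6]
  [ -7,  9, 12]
A Jordan chain for λ = 4 of length 3:
v_1 = (-6, -2, -3)ᵀ
v_2 = (-14, -5, -7)ᵀ
v_3 = (1, 0, 0)ᵀ

Let N = A − (4)·I. We want v_3 with N^3 v_3 = 0 but N^2 v_3 ≠ 0; then v_{j-1} := N · v_j for j = 3, …, 2.

Pick v_3 = (1, 0, 0)ᵀ.
Then v_2 = N · v_3 = (-14, -5, -7)ᵀ.
Then v_1 = N · v_2 = (-6, -2, -3)ᵀ.

Sanity check: (A − (4)·I) v_1 = (0, 0, 0)ᵀ = 0. ✓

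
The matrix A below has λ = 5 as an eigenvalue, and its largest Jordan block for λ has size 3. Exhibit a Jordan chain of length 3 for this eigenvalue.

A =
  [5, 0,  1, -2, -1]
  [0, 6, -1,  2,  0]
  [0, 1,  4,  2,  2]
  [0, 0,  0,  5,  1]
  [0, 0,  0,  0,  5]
A Jordan chain for λ = 5 of length 3:
v_1 = (1, 0, 0, 0, 0)ᵀ
v_2 = (0, 1, 1, 0, 0)ᵀ
v_3 = (0, 1, 0, 0, 0)ᵀ

Let N = A − (5)·I. We want v_3 with N^3 v_3 = 0 but N^2 v_3 ≠ 0; then v_{j-1} := N · v_j for j = 3, …, 2.

Pick v_3 = (0, 1, 0, 0, 0)ᵀ.
Then v_2 = N · v_3 = (0, 1, 1, 0, 0)ᵀ.
Then v_1 = N · v_2 = (1, 0, 0, 0, 0)ᵀ.

Sanity check: (A − (5)·I) v_1 = (0, 0, 0, 0, 0)ᵀ = 0. ✓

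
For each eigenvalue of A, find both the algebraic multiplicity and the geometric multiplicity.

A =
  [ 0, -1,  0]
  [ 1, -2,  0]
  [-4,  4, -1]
λ = -1: alg = 3, geom = 2

Step 1 — factor the characteristic polynomial to read off the algebraic multiplicities:
  χ_A(x) = (x + 1)^3

Step 2 — compute geometric multiplicities via the rank-nullity identity g(λ) = n − rank(A − λI):
  rank(A − (-1)·I) = 1, so dim ker(A − (-1)·I) = n − 1 = 2

Summary:
  λ = -1: algebraic multiplicity = 3, geometric multiplicity = 2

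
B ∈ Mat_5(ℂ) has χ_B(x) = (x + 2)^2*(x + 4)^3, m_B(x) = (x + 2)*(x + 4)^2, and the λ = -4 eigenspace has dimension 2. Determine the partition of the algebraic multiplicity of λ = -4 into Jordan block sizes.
Block sizes for λ = -4: [2, 1]

Step 1 — from the characteristic polynomial, algebraic multiplicity of λ = -4 is 3. From dim ker(B − (-4)·I) = 2, there are exactly 2 Jordan blocks for λ = -4.
Step 2 — from the minimal polynomial, the factor (x + 4)^2 tells us the largest block for λ = -4 has size 2.
Step 3 — with total size 3, 2 blocks, and largest block 2, the block sizes (in nonincreasing order) are [2, 1].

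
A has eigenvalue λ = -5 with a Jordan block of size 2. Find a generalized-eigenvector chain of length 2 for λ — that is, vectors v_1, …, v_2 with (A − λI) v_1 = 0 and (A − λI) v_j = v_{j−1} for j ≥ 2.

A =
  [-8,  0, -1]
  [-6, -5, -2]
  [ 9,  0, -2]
A Jordan chain for λ = -5 of length 2:
v_1 = (-3, -6, 9)ᵀ
v_2 = (1, 0, 0)ᵀ

Let N = A − (-5)·I. We want v_2 with N^2 v_2 = 0 but N^1 v_2 ≠ 0; then v_{j-1} := N · v_j for j = 2, …, 2.

Pick v_2 = (1, 0, 0)ᵀ.
Then v_1 = N · v_2 = (-3, -6, 9)ᵀ.

Sanity check: (A − (-5)·I) v_1 = (0, 0, 0)ᵀ = 0. ✓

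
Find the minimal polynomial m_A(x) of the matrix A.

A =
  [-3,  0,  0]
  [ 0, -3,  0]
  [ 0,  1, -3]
x^2 + 6*x + 9

The characteristic polynomial is χ_A(x) = (x + 3)^3, so the eigenvalues are known. The minimal polynomial is
  m_A(x) = Π_λ (x − λ)^{k_λ}
where k_λ is the size of the *largest* Jordan block for λ (equivalently, the smallest k with (A − λI)^k v = 0 for every generalised eigenvector v of λ).

  λ = -3: largest Jordan block has size 2, contributing (x + 3)^2

So m_A(x) = (x + 3)^2 = x^2 + 6*x + 9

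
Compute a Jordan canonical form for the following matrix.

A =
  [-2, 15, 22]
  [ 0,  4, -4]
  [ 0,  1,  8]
J_1(-2) ⊕ J_2(6)

The characteristic polynomial is
  det(x·I − A) = x^3 - 10*x^2 + 12*x + 72 = (x - 6)^2*(x + 2)

Eigenvalues and multiplicities (the geometric multiplicity of λ is n − rank(A − λI), which equals the number of Jordan blocks for λ):
  λ = -2: algebraic multiplicity = 1, geometric multiplicity = 1
  λ = 6: algebraic multiplicity = 2, geometric multiplicity = 1

Determining the block sizes for each eigenvalue:
  λ = -2: one block (gm = 1), so the single block has size am = 1 → block sizes [1]
  λ = 6: one block (gm = 1), so the single block has size am = 2 → block sizes [2]

Assembling the blocks gives a Jordan form
J =
  [-2, 0, 0]
  [ 0, 6, 1]
  [ 0, 0, 6]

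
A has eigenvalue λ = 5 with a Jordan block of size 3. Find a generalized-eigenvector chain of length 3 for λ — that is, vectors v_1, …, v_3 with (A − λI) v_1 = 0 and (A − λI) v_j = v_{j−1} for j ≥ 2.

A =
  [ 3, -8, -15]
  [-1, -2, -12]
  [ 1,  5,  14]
A Jordan chain for λ = 5 of length 3:
v_1 = (-3, -3, 2)ᵀ
v_2 = (-2, -1, 1)ᵀ
v_3 = (1, 0, 0)ᵀ

Let N = A − (5)·I. We want v_3 with N^3 v_3 = 0 but N^2 v_3 ≠ 0; then v_{j-1} := N · v_j for j = 3, …, 2.

Pick v_3 = (1, 0, 0)ᵀ.
Then v_2 = N · v_3 = (-2, -1, 1)ᵀ.
Then v_1 = N · v_2 = (-3, -3, 2)ᵀ.

Sanity check: (A − (5)·I) v_1 = (0, 0, 0)ᵀ = 0. ✓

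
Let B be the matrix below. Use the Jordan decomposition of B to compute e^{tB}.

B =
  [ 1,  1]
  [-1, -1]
e^{tB} =
  [t + 1, t]
  [-t, 1 - t]

Strategy: write B = P · J · P⁻¹ where J is a Jordan canonical form, so e^{tB} = P · e^{tJ} · P⁻¹, and e^{tJ} can be computed block-by-block.

B has Jordan form
J =
  [0, 1]
  [0, 0]
(up to reordering of blocks).

Per-block formulas:
  For a 2×2 Jordan block J_2(0): exp(t · J_2(0)) = e^(0t)·(I + t·N), where N is the 2×2 nilpotent shift.

After assembling e^{tJ} and conjugating by P, we get:

e^{tB} =
  [t + 1, t]
  [-t, 1 - t]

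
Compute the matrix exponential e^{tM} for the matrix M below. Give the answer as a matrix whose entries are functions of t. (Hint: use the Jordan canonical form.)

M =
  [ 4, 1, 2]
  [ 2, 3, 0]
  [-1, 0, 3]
e^{tM} =
  [exp(4*t), exp(4*t) - exp(3*t), 2*exp(4*t) - 2*exp(3*t)]
  [2*exp(4*t) - 2*exp(3*t), -2*t*exp(3*t) + 2*exp(4*t) - exp(3*t), -4*t*exp(3*t) + 4*exp(4*t) - 4*exp(3*t)]
  [-exp(4*t) + exp(3*t), t*exp(3*t) - exp(4*t) + exp(3*t), 2*t*exp(3*t) - 2*exp(4*t) + 3*exp(3*t)]

Strategy: write M = P · J · P⁻¹ where J is a Jordan canonical form, so e^{tM} = P · e^{tJ} · P⁻¹, and e^{tJ} can be computed block-by-block.

M has Jordan form
J =
  [3, 1, 0]
  [0, 3, 0]
  [0, 0, 4]
(up to reordering of blocks).

Per-block formulas:
  For a 1×1 block at λ = 4: exp(t · [4]) = [e^(4t)].
  For a 2×2 Jordan block J_2(3): exp(t · J_2(3)) = e^(3t)·(I + t·N), where N is the 2×2 nilpotent shift.

After assembling e^{tJ} and conjugating by P, we get:

e^{tM} =
  [exp(4*t), exp(4*t) - exp(3*t), 2*exp(4*t) - 2*exp(3*t)]
  [2*exp(4*t) - 2*exp(3*t), -2*t*exp(3*t) + 2*exp(4*t) - exp(3*t), -4*t*exp(3*t) + 4*exp(4*t) - 4*exp(3*t)]
  [-exp(4*t) + exp(3*t), t*exp(3*t) - exp(4*t) + exp(3*t), 2*t*exp(3*t) - 2*exp(4*t) + 3*exp(3*t)]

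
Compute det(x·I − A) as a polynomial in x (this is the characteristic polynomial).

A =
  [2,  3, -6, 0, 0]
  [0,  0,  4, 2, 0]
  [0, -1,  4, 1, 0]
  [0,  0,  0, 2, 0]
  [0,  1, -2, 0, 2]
x^5 - 10*x^4 + 40*x^3 - 80*x^2 + 80*x - 32

Expanding det(x·I − A) (e.g. by cofactor expansion or by noting that A is similar to its Jordan form J, which has the same characteristic polynomial as A) gives
  χ_A(x) = x^5 - 10*x^4 + 40*x^3 - 80*x^2 + 80*x - 32
which factors as (x - 2)^5. The eigenvalues (with algebraic multiplicities) are λ = 2 with multiplicity 5.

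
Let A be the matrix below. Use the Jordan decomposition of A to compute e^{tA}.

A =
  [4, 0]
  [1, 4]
e^{tA} =
  [exp(4*t), 0]
  [t*exp(4*t), exp(4*t)]

Strategy: write A = P · J · P⁻¹ where J is a Jordan canonical form, so e^{tA} = P · e^{tJ} · P⁻¹, and e^{tJ} can be computed block-by-block.

A has Jordan form
J =
  [4, 1]
  [0, 4]
(up to reordering of blocks).

Per-block formulas:
  For a 2×2 Jordan block J_2(4): exp(t · J_2(4)) = e^(4t)·(I + t·N), where N is the 2×2 nilpotent shift.

After assembling e^{tJ} and conjugating by P, we get:

e^{tA} =
  [exp(4*t), 0]
  [t*exp(4*t), exp(4*t)]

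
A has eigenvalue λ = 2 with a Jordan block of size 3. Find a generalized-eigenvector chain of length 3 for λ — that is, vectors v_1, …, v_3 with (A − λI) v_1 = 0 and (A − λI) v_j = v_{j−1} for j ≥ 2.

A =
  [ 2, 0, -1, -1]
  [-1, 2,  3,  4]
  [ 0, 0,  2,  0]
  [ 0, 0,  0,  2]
A Jordan chain for λ = 2 of length 3:
v_1 = (0, 1, 0, 0)ᵀ
v_2 = (-1, 3, 0, 0)ᵀ
v_3 = (0, 0, 1, 0)ᵀ

Let N = A − (2)·I. We want v_3 with N^3 v_3 = 0 but N^2 v_3 ≠ 0; then v_{j-1} := N · v_j for j = 3, …, 2.

Pick v_3 = (0, 0, 1, 0)ᵀ.
Then v_2 = N · v_3 = (-1, 3, 0, 0)ᵀ.
Then v_1 = N · v_2 = (0, 1, 0, 0)ᵀ.

Sanity check: (A − (2)·I) v_1 = (0, 0, 0, 0)ᵀ = 0. ✓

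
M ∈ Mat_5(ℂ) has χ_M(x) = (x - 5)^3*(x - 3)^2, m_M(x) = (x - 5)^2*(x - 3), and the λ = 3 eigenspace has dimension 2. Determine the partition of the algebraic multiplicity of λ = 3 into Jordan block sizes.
Block sizes for λ = 3: [1, 1]

Step 1 — from the characteristic polynomial, algebraic multiplicity of λ = 3 is 2. From dim ker(M − (3)·I) = 2, there are exactly 2 Jordan blocks for λ = 3.
Step 2 — from the minimal polynomial, the factor (x − 3) tells us the largest block for λ = 3 has size 1.
Step 3 — with total size 2, 2 blocks, and largest block 1, the block sizes (in nonincreasing order) are [1, 1].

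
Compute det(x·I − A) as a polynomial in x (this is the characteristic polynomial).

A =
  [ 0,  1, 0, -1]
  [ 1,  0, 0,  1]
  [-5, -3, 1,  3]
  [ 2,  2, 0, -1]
x^4 - 2*x^2 + 1

Expanding det(x·I − A) (e.g. by cofactor expansion or by noting that A is similar to its Jordan form J, which has the same characteristic polynomial as A) gives
  χ_A(x) = x^4 - 2*x^2 + 1
which factors as (x - 1)^2*(x + 1)^2. The eigenvalues (with algebraic multiplicities) are λ = -1 with multiplicity 2, λ = 1 with multiplicity 2.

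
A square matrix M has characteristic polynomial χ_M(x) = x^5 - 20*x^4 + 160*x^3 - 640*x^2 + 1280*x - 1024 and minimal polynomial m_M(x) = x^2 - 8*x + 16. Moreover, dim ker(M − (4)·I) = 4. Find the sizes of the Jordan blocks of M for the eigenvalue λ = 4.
Block sizes for λ = 4: [2, 1, 1, 1]

Step 1 — from the characteristic polynomial, algebraic multiplicity of λ = 4 is 5. From dim ker(M − (4)·I) = 4, there are exactly 4 Jordan blocks for λ = 4.
Step 2 — from the minimal polynomial, the factor (x − 4)^2 tells us the largest block for λ = 4 has size 2.
Step 3 — with total size 5, 4 blocks, and largest block 2, the block sizes (in nonincreasing order) are [2, 1, 1, 1].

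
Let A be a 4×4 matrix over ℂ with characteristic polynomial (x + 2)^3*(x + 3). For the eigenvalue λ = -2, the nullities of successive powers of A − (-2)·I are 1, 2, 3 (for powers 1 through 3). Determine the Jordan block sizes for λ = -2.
Block sizes for λ = -2: [3]

From the dimensions of kernels of powers, the number of Jordan blocks of size at least j is d_j − d_{j−1} where d_j = dim ker(N^j) (with d_0 = 0). Computing the differences gives [1, 1, 1].
The number of blocks of size exactly k is (#blocks of size ≥ k) − (#blocks of size ≥ k + 1), so the partition is: 1 block(s) of size 3.
In nonincreasing order the block sizes are [3].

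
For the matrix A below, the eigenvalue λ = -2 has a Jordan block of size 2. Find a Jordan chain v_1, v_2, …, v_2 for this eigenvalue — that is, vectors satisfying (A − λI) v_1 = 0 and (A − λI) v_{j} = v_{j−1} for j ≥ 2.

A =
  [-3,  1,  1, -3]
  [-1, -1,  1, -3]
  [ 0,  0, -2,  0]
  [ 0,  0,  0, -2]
A Jordan chain for λ = -2 of length 2:
v_1 = (-1, -1, 0, 0)ᵀ
v_2 = (1, 0, 0, 0)ᵀ

Let N = A − (-2)·I. We want v_2 with N^2 v_2 = 0 but N^1 v_2 ≠ 0; then v_{j-1} := N · v_j for j = 2, …, 2.

Pick v_2 = (1, 0, 0, 0)ᵀ.
Then v_1 = N · v_2 = (-1, -1, 0, 0)ᵀ.

Sanity check: (A − (-2)·I) v_1 = (0, 0, 0, 0)ᵀ = 0. ✓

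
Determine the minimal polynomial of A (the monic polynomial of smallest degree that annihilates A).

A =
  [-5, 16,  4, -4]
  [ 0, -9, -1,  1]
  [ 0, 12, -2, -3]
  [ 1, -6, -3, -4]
x^3 + 15*x^2 + 75*x + 125

The characteristic polynomial is χ_A(x) = (x + 5)^4, so the eigenvalues are known. The minimal polynomial is
  m_A(x) = Π_λ (x − λ)^{k_λ}
where k_λ is the size of the *largest* Jordan block for λ (equivalently, the smallest k with (A − λI)^k v = 0 for every generalised eigenvector v of λ).

  λ = -5: largest Jordan block has size 3, contributing (x + 5)^3

So m_A(x) = (x + 5)^3 = x^3 + 15*x^2 + 75*x + 125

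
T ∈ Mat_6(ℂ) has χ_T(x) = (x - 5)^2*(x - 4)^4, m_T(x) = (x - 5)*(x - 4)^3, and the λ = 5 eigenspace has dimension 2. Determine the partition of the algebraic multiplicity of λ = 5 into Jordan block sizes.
Block sizes for λ = 5: [1, 1]

Step 1 — from the characteristic polynomial, algebraic multiplicity of λ = 5 is 2. From dim ker(T − (5)·I) = 2, there are exactly 2 Jordan blocks for λ = 5.
Step 2 — from the minimal polynomial, the factor (x − 5) tells us the largest block for λ = 5 has size 1.
Step 3 — with total size 2, 2 blocks, and largest block 1, the block sizes (in nonincreasing order) are [1, 1].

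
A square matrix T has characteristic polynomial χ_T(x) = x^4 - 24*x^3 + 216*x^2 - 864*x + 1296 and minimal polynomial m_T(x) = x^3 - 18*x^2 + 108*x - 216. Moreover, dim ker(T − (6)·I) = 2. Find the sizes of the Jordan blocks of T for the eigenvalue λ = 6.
Block sizes for λ = 6: [3, 1]

Step 1 — from the characteristic polynomial, algebraic multiplicity of λ = 6 is 4. From dim ker(T − (6)·I) = 2, there are exactly 2 Jordan blocks for λ = 6.
Step 2 — from the minimal polynomial, the factor (x − 6)^3 tells us the largest block for λ = 6 has size 3.
Step 3 — with total size 4, 2 blocks, and largest block 3, the block sizes (in nonincreasing order) are [3, 1].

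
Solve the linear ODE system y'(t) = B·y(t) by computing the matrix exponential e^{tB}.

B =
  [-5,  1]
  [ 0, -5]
e^{tB} =
  [exp(-5*t), t*exp(-5*t)]
  [0, exp(-5*t)]

Strategy: write B = P · J · P⁻¹ where J is a Jordan canonical form, so e^{tB} = P · e^{tJ} · P⁻¹, and e^{tJ} can be computed block-by-block.

B has Jordan form
J =
  [-5,  1]
  [ 0, -5]
(up to reordering of blocks).

Per-block formulas:
  For a 2×2 Jordan block J_2(-5): exp(t · J_2(-5)) = e^(-5t)·(I + t·N), where N is the 2×2 nilpotent shift.

After assembling e^{tJ} and conjugating by P, we get:

e^{tB} =
  [exp(-5*t), t*exp(-5*t)]
  [0, exp(-5*t)]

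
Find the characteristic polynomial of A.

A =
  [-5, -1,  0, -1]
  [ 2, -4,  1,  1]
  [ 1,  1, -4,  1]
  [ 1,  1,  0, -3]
x^4 + 16*x^3 + 96*x^2 + 256*x + 256

Expanding det(x·I − A) (e.g. by cofactor expansion or by noting that A is similar to its Jordan form J, which has the same characteristic polynomial as A) gives
  χ_A(x) = x^4 + 16*x^3 + 96*x^2 + 256*x + 256
which factors as (x + 4)^4. The eigenvalues (with algebraic multiplicities) are λ = -4 with multiplicity 4.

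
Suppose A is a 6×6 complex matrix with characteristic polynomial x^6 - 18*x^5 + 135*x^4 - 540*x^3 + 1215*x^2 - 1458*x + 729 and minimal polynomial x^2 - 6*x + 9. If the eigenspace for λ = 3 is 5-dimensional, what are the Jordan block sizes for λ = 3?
Block sizes for λ = 3: [2, 1, 1, 1, 1]

Step 1 — from the characteristic polynomial, algebraic multiplicity of λ = 3 is 6. From dim ker(A − (3)·I) = 5, there are exactly 5 Jordan blocks for λ = 3.
Step 2 — from the minimal polynomial, the factor (x − 3)^2 tells us the largest block for λ = 3 has size 2.
Step 3 — with total size 6, 5 blocks, and largest block 2, the block sizes (in nonincreasing order) are [2, 1, 1, 1, 1].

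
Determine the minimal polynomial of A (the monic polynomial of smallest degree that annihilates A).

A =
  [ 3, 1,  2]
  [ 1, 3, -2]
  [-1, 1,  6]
x^2 - 8*x + 16

The characteristic polynomial is χ_A(x) = (x - 4)^3, so the eigenvalues are known. The minimal polynomial is
  m_A(x) = Π_λ (x − λ)^{k_λ}
where k_λ is the size of the *largest* Jordan block for λ (equivalently, the smallest k with (A − λI)^k v = 0 for every generalised eigenvector v of λ).

  λ = 4: largest Jordan block has size 2, contributing (x − 4)^2

So m_A(x) = (x - 4)^2 = x^2 - 8*x + 16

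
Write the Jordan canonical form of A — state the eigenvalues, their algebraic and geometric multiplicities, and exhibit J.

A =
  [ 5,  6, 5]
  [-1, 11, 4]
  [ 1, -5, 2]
J_3(6)

The characteristic polynomial is
  det(x·I − A) = x^3 - 18*x^2 + 108*x - 216 = (x - 6)^3

Eigenvalues and multiplicities (the geometric multiplicity of λ is n − rank(A − λI), which equals the number of Jordan blocks for λ):
  λ = 6: algebraic multiplicity = 3, geometric multiplicity = 1

Determining the block sizes for each eigenvalue:
  λ = 6: one block (gm = 1), so the single block has size am = 3 → block sizes [3]

Assembling the blocks gives a Jordan form
J =
  [6, 1, 0]
  [0, 6, 1]
  [0, 0, 6]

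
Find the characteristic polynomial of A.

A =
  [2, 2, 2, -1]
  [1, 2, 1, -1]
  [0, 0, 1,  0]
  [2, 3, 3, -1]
x^4 - 4*x^3 + 6*x^2 - 4*x + 1

Expanding det(x·I − A) (e.g. by cofactor expansion or by noting that A is similar to its Jordan form J, which has the same characteristic polynomial as A) gives
  χ_A(x) = x^4 - 4*x^3 + 6*x^2 - 4*x + 1
which factors as (x - 1)^4. The eigenvalues (with algebraic multiplicities) are λ = 1 with multiplicity 4.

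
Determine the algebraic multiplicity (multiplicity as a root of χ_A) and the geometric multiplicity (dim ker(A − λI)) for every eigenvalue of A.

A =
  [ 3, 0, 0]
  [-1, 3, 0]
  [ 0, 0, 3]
λ = 3: alg = 3, geom = 2

Step 1 — factor the characteristic polynomial to read off the algebraic multiplicities:
  χ_A(x) = (x - 3)^3

Step 2 — compute geometric multiplicities via the rank-nullity identity g(λ) = n − rank(A − λI):
  rank(A − (3)·I) = 1, so dim ker(A − (3)·I) = n − 1 = 2

Summary:
  λ = 3: algebraic multiplicity = 3, geometric multiplicity = 2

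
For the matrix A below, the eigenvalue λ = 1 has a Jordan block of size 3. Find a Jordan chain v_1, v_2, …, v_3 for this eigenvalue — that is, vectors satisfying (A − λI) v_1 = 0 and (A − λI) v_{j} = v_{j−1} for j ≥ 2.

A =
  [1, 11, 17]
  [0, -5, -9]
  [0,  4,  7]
A Jordan chain for λ = 1 of length 3:
v_1 = (2, 0, 0)ᵀ
v_2 = (11, -6, 4)ᵀ
v_3 = (0, 1, 0)ᵀ

Let N = A − (1)·I. We want v_3 with N^3 v_3 = 0 but N^2 v_3 ≠ 0; then v_{j-1} := N · v_j for j = 3, …, 2.

Pick v_3 = (0, 1, 0)ᵀ.
Then v_2 = N · v_3 = (11, -6, 4)ᵀ.
Then v_1 = N · v_2 = (2, 0, 0)ᵀ.

Sanity check: (A − (1)·I) v_1 = (0, 0, 0)ᵀ = 0. ✓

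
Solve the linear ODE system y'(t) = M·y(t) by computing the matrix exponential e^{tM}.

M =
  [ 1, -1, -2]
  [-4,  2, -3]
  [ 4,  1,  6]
e^{tM} =
  [-2*t*exp(3*t) + exp(3*t), t^2*exp(3*t)/2 - t*exp(3*t), t^2*exp(3*t)/2 - 2*t*exp(3*t)]
  [-4*t*exp(3*t), t^2*exp(3*t) - t*exp(3*t) + exp(3*t), t^2*exp(3*t) - 3*t*exp(3*t)]
  [4*t*exp(3*t), -t^2*exp(3*t) + t*exp(3*t), -t^2*exp(3*t) + 3*t*exp(3*t) + exp(3*t)]

Strategy: write M = P · J · P⁻¹ where J is a Jordan canonical form, so e^{tM} = P · e^{tJ} · P⁻¹, and e^{tJ} can be computed block-by-block.

M has Jordan form
J =
  [3, 1, 0]
  [0, 3, 1]
  [0, 0, 3]
(up to reordering of blocks).

Per-block formulas:
  For a 3×3 Jordan block J_3(3): exp(t · J_3(3)) = e^(3t)·(I + t·N + (t^2/2)·N^2), where N is the 3×3 nilpotent shift.

After assembling e^{tJ} and conjugating by P, we get:

e^{tM} =
  [-2*t*exp(3*t) + exp(3*t), t^2*exp(3*t)/2 - t*exp(3*t), t^2*exp(3*t)/2 - 2*t*exp(3*t)]
  [-4*t*exp(3*t), t^2*exp(3*t) - t*exp(3*t) + exp(3*t), t^2*exp(3*t) - 3*t*exp(3*t)]
  [4*t*exp(3*t), -t^2*exp(3*t) + t*exp(3*t), -t^2*exp(3*t) + 3*t*exp(3*t) + exp(3*t)]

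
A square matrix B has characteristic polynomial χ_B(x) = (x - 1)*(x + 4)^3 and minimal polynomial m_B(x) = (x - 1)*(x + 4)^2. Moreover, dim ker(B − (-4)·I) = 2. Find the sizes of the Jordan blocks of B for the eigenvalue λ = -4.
Block sizes for λ = -4: [2, 1]

Step 1 — from the characteristic polynomial, algebraic multiplicity of λ = -4 is 3. From dim ker(B − (-4)·I) = 2, there are exactly 2 Jordan blocks for λ = -4.
Step 2 — from the minimal polynomial, the factor (x + 4)^2 tells us the largest block for λ = -4 has size 2.
Step 3 — with total size 3, 2 blocks, and largest block 2, the block sizes (in nonincreasing order) are [2, 1].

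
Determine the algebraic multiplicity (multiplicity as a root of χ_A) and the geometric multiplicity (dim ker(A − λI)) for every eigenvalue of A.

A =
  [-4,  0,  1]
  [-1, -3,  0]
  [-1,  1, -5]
λ = -4: alg = 3, geom = 1

Step 1 — factor the characteristic polynomial to read off the algebraic multiplicities:
  χ_A(x) = (x + 4)^3

Step 2 — compute geometric multiplicities via the rank-nullity identity g(λ) = n − rank(A − λI):
  rank(A − (-4)·I) = 2, so dim ker(A − (-4)·I) = n − 2 = 1

Summary:
  λ = -4: algebraic multiplicity = 3, geometric multiplicity = 1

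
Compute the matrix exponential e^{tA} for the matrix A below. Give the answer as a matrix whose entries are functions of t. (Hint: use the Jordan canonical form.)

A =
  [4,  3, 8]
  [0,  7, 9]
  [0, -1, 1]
e^{tA} =
  [exp(4*t), t^2*exp(4*t)/2 + 3*t*exp(4*t), 3*t^2*exp(4*t)/2 + 8*t*exp(4*t)]
  [0, 3*t*exp(4*t) + exp(4*t), 9*t*exp(4*t)]
  [0, -t*exp(4*t), -3*t*exp(4*t) + exp(4*t)]

Strategy: write A = P · J · P⁻¹ where J is a Jordan canonical form, so e^{tA} = P · e^{tJ} · P⁻¹, and e^{tJ} can be computed block-by-block.

A has Jordan form
J =
  [4, 1, 0]
  [0, 4, 1]
  [0, 0, 4]
(up to reordering of blocks).

Per-block formulas:
  For a 3×3 Jordan block J_3(4): exp(t · J_3(4)) = e^(4t)·(I + t·N + (t^2/2)·N^2), where N is the 3×3 nilpotent shift.

After assembling e^{tJ} and conjugating by P, we get:

e^{tA} =
  [exp(4*t), t^2*exp(4*t)/2 + 3*t*exp(4*t), 3*t^2*exp(4*t)/2 + 8*t*exp(4*t)]
  [0, 3*t*exp(4*t) + exp(4*t), 9*t*exp(4*t)]
  [0, -t*exp(4*t), -3*t*exp(4*t) + exp(4*t)]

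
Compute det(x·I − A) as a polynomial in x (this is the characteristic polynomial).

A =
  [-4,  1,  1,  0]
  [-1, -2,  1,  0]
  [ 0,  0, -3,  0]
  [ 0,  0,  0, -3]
x^4 + 12*x^3 + 54*x^2 + 108*x + 81

Expanding det(x·I − A) (e.g. by cofactor expansion or by noting that A is similar to its Jordan form J, which has the same characteristic polynomial as A) gives
  χ_A(x) = x^4 + 12*x^3 + 54*x^2 + 108*x + 81
which factors as (x + 3)^4. The eigenvalues (with algebraic multiplicities) are λ = -3 with multiplicity 4.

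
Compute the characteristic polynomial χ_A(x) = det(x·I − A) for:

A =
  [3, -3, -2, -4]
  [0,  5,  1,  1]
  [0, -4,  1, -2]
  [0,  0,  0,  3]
x^4 - 12*x^3 + 54*x^2 - 108*x + 81

Expanding det(x·I − A) (e.g. by cofactor expansion or by noting that A is similar to its Jordan form J, which has the same characteristic polynomial as A) gives
  χ_A(x) = x^4 - 12*x^3 + 54*x^2 - 108*x + 81
which factors as (x - 3)^4. The eigenvalues (with algebraic multiplicities) are λ = 3 with multiplicity 4.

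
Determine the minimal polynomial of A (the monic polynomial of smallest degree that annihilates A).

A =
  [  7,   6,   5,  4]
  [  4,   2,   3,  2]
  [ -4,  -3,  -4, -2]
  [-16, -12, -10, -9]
x^3 + 3*x^2 + 3*x + 1

The characteristic polynomial is χ_A(x) = (x + 1)^4, so the eigenvalues are known. The minimal polynomial is
  m_A(x) = Π_λ (x − λ)^{k_λ}
where k_λ is the size of the *largest* Jordan block for λ (equivalently, the smallest k with (A − λI)^k v = 0 for every generalised eigenvector v of λ).

  λ = -1: largest Jordan block has size 3, contributing (x + 1)^3

So m_A(x) = (x + 1)^3 = x^3 + 3*x^2 + 3*x + 1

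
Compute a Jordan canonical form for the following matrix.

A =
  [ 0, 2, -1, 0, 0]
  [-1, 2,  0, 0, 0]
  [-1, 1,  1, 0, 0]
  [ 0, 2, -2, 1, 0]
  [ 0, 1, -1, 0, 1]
J_3(1) ⊕ J_1(1) ⊕ J_1(1)

The characteristic polynomial is
  det(x·I − A) = x^5 - 5*x^4 + 10*x^3 - 10*x^2 + 5*x - 1 = (x - 1)^5

Eigenvalues and multiplicities (the geometric multiplicity of λ is n − rank(A − λI), which equals the number of Jordan blocks for λ):
  λ = 1: algebraic multiplicity = 5, geometric multiplicity = 3

Determining the block sizes for each eigenvalue:
  λ = 1: with am = 5 and gm = 3, the partition is not yet determined (e.g. several partitions of 5 into 3 parts exist). Let N = A − (1)·I. Computing rank(N^1) = 2, rank(N^2) = 1, rank(N^3) = 0; the number of blocks of size ≥ j is rank(N^{j−1}) − rank(N^j), giving [3, 1, 1]. So we have 1 block(s) of size 3, 2 block(s) of size 1 → block sizes [3, 1, 1]

Assembling the blocks gives a Jordan form
J =
  [1, 1, 0, 0, 0]
  [0, 1, 1, 0, 0]
  [0, 0, 1, 0, 0]
  [0, 0, 0, 1, 0]
  [0, 0, 0, 0, 1]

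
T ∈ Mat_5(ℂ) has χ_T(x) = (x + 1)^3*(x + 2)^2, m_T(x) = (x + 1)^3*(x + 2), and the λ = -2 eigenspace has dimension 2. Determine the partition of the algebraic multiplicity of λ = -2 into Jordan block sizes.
Block sizes for λ = -2: [1, 1]

Step 1 — from the characteristic polynomial, algebraic multiplicity of λ = -2 is 2. From dim ker(T − (-2)·I) = 2, there are exactly 2 Jordan blocks for λ = -2.
Step 2 — from the minimal polynomial, the factor (x + 2) tells us the largest block for λ = -2 has size 1.
Step 3 — with total size 2, 2 blocks, and largest block 1, the block sizes (in nonincreasing order) are [1, 1].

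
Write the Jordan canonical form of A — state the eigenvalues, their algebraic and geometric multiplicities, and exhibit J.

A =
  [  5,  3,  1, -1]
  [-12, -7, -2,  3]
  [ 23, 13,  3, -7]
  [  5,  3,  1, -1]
J_3(0) ⊕ J_1(0)

The characteristic polynomial is
  det(x·I − A) = x^4

Eigenvalues and multiplicities (the geometric multiplicity of λ is n − rank(A − λI), which equals the number of Jordan blocks for λ):
  λ = 0: algebraic multiplicity = 4, geometric multiplicity = 2

Determining the block sizes for each eigenvalue:
  λ = 0: with am = 4 and gm = 2, the partition is not yet determined (e.g. several partitions of 4 into 2 parts exist). Let N = A − (0)·I. Computing rank(N^1) = 2, rank(N^2) = 1, rank(N^3) = 0; the number of blocks of size ≥ j is rank(N^{j−1}) − rank(N^j), giving [2, 1, 1]. So we have 1 block(s) of size 3, 1 block(s) of size 1 → block sizes [3, 1]

Assembling the blocks gives a Jordan form
J =
  [0, 1, 0, 0]
  [0, 0, 1, 0]
  [0, 0, 0, 0]
  [0, 0, 0, 0]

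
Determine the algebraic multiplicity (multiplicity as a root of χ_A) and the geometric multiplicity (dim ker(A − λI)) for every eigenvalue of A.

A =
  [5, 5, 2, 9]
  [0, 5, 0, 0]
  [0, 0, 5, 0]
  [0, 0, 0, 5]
λ = 5: alg = 4, geom = 3

Step 1 — factor the characteristic polynomial to read off the algebraic multiplicities:
  χ_A(x) = (x - 5)^4

Step 2 — compute geometric multiplicities via the rank-nullity identity g(λ) = n − rank(A − λI):
  rank(A − (5)·I) = 1, so dim ker(A − (5)·I) = n − 1 = 3

Summary:
  λ = 5: algebraic multiplicity = 4, geometric multiplicity = 3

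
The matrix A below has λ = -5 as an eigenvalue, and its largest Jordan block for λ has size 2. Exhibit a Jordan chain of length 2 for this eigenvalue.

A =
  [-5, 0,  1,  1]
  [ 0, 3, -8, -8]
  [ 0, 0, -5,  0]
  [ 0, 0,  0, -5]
A Jordan chain for λ = -5 of length 2:
v_1 = (1, 0, 0, 0)ᵀ
v_2 = (0, 1, 1, 0)ᵀ

Let N = A − (-5)·I. We want v_2 with N^2 v_2 = 0 but N^1 v_2 ≠ 0; then v_{j-1} := N · v_j for j = 2, …, 2.

Pick v_2 = (0, 1, 1, 0)ᵀ.
Then v_1 = N · v_2 = (1, 0, 0, 0)ᵀ.

Sanity check: (A − (-5)·I) v_1 = (0, 0, 0, 0)ᵀ = 0. ✓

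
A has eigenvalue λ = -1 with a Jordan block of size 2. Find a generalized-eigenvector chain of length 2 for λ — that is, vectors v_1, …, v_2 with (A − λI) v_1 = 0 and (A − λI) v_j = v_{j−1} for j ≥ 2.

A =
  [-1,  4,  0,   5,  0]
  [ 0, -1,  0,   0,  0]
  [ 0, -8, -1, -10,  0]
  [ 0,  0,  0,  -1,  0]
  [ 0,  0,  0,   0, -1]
A Jordan chain for λ = -1 of length 2:
v_1 = (4, 0, -8, 0, 0)ᵀ
v_2 = (0, 1, 0, 0, 0)ᵀ

Let N = A − (-1)·I. We want v_2 with N^2 v_2 = 0 but N^1 v_2 ≠ 0; then v_{j-1} := N · v_j for j = 2, …, 2.

Pick v_2 = (0, 1, 0, 0, 0)ᵀ.
Then v_1 = N · v_2 = (4, 0, -8, 0, 0)ᵀ.

Sanity check: (A − (-1)·I) v_1 = (0, 0, 0, 0, 0)ᵀ = 0. ✓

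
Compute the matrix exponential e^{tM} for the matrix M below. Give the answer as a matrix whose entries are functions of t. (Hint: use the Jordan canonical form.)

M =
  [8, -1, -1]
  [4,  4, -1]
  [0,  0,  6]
e^{tM} =
  [2*t*exp(6*t) + exp(6*t), -t*exp(6*t), -t^2*exp(6*t)/2 - t*exp(6*t)]
  [4*t*exp(6*t), -2*t*exp(6*t) + exp(6*t), -t^2*exp(6*t) - t*exp(6*t)]
  [0, 0, exp(6*t)]

Strategy: write M = P · J · P⁻¹ where J is a Jordan canonical form, so e^{tM} = P · e^{tJ} · P⁻¹, and e^{tJ} can be computed block-by-block.

M has Jordan form
J =
  [6, 1, 0]
  [0, 6, 1]
  [0, 0, 6]
(up to reordering of blocks).

Per-block formulas:
  For a 3×3 Jordan block J_3(6): exp(t · J_3(6)) = e^(6t)·(I + t·N + (t^2/2)·N^2), where N is the 3×3 nilpotent shift.

After assembling e^{tJ} and conjugating by P, we get:

e^{tM} =
  [2*t*exp(6*t) + exp(6*t), -t*exp(6*t), -t^2*exp(6*t)/2 - t*exp(6*t)]
  [4*t*exp(6*t), -2*t*exp(6*t) + exp(6*t), -t^2*exp(6*t) - t*exp(6*t)]
  [0, 0, exp(6*t)]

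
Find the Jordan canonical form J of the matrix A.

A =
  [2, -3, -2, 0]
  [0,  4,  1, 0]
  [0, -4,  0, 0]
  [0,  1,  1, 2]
J_3(2) ⊕ J_1(2)

The characteristic polynomial is
  det(x·I − A) = x^4 - 8*x^3 + 24*x^2 - 32*x + 16 = (x - 2)^4

Eigenvalues and multiplicities (the geometric multiplicity of λ is n − rank(A − λI), which equals the number of Jordan blocks for λ):
  λ = 2: algebraic multiplicity = 4, geometric multiplicity = 2

Determining the block sizes for each eigenvalue:
  λ = 2: with am = 4 and gm = 2, the partition is not yet determined (e.g. several partitions of 4 into 2 parts exist). Let N = A − (2)·I. Computing rank(N^1) = 2, rank(N^2) = 1, rank(N^3) = 0; the number of blocks of size ≥ j is rank(N^{j−1}) − rank(N^j), giving [2, 1, 1]. So we have 1 block(s) of size 3, 1 block(s) of size 1 → block sizes [3, 1]

Assembling the blocks gives a Jordan form
J =
  [2, 1, 0, 0]
  [0, 2, 1, 0]
  [0, 0, 2, 0]
  [0, 0, 0, 2]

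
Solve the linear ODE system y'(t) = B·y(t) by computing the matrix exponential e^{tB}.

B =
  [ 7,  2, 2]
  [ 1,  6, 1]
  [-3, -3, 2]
e^{tB} =
  [2*t*exp(5*t) + exp(5*t), 2*t*exp(5*t), 2*t*exp(5*t)]
  [t*exp(5*t), t*exp(5*t) + exp(5*t), t*exp(5*t)]
  [-3*t*exp(5*t), -3*t*exp(5*t), -3*t*exp(5*t) + exp(5*t)]

Strategy: write B = P · J · P⁻¹ where J is a Jordan canonical form, so e^{tB} = P · e^{tJ} · P⁻¹, and e^{tJ} can be computed block-by-block.

B has Jordan form
J =
  [5, 1, 0]
  [0, 5, 0]
  [0, 0, 5]
(up to reordering of blocks).

Per-block formulas:
  For a 2×2 Jordan block J_2(5): exp(t · J_2(5)) = e^(5t)·(I + t·N), where N is the 2×2 nilpotent shift.
  For a 1×1 block at λ = 5: exp(t · [5]) = [e^(5t)].

After assembling e^{tJ} and conjugating by P, we get:

e^{tB} =
  [2*t*exp(5*t) + exp(5*t), 2*t*exp(5*t), 2*t*exp(5*t)]
  [t*exp(5*t), t*exp(5*t) + exp(5*t), t*exp(5*t)]
  [-3*t*exp(5*t), -3*t*exp(5*t), -3*t*exp(5*t) + exp(5*t)]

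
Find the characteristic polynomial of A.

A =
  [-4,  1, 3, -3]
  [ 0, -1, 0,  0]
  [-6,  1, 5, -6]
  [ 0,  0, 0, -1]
x^4 + x^3 - 3*x^2 - 5*x - 2

Expanding det(x·I − A) (e.g. by cofactor expansion or by noting that A is similar to its Jordan form J, which has the same characteristic polynomial as A) gives
  χ_A(x) = x^4 + x^3 - 3*x^2 - 5*x - 2
which factors as (x - 2)*(x + 1)^3. The eigenvalues (with algebraic multiplicities) are λ = -1 with multiplicity 3, λ = 2 with multiplicity 1.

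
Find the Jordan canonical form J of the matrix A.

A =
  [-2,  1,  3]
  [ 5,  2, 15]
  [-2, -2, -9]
J_2(-3) ⊕ J_1(-3)

The characteristic polynomial is
  det(x·I − A) = x^3 + 9*x^2 + 27*x + 27 = (x + 3)^3

Eigenvalues and multiplicities (the geometric multiplicity of λ is n − rank(A − λI), which equals the number of Jordan blocks for λ):
  λ = -3: algebraic multiplicity = 3, geometric multiplicity = 2

Determining the block sizes for each eigenvalue:
  λ = -3: 2 blocks summing to 3 forces exactly one block of size 2 and the rest size 1 → block sizes [2, 1]

Assembling the blocks gives a Jordan form
J =
  [-3,  1,  0]
  [ 0, -3,  0]
  [ 0,  0, -3]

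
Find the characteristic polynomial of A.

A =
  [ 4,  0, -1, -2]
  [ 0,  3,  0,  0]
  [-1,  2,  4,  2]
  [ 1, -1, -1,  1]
x^4 - 12*x^3 + 54*x^2 - 108*x + 81

Expanding det(x·I − A) (e.g. by cofactor expansion or by noting that A is similar to its Jordan form J, which has the same characteristic polynomial as A) gives
  χ_A(x) = x^4 - 12*x^3 + 54*x^2 - 108*x + 81
which factors as (x - 3)^4. The eigenvalues (with algebraic multiplicities) are λ = 3 with multiplicity 4.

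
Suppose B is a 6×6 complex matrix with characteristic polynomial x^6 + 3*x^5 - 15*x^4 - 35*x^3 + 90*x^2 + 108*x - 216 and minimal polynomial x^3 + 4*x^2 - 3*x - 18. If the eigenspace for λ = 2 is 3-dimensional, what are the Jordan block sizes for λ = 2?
Block sizes for λ = 2: [1, 1, 1]

Step 1 — from the characteristic polynomial, algebraic multiplicity of λ = 2 is 3. From dim ker(B − (2)·I) = 3, there are exactly 3 Jordan blocks for λ = 2.
Step 2 — from the minimal polynomial, the factor (x − 2) tells us the largest block for λ = 2 has size 1.
Step 3 — with total size 3, 3 blocks, and largest block 1, the block sizes (in nonincreasing order) are [1, 1, 1].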